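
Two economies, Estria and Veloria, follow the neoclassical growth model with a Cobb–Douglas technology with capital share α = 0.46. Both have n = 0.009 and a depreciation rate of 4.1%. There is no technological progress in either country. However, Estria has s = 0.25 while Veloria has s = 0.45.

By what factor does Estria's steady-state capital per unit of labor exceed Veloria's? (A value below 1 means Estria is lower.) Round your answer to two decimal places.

k*_E / k*_V ≈ 0.34

Steady-state k* = [s/(n + δ)]^(1/(1−α)), so the ratio is [ (s_E/(n + δ)_E) / (s_V/(n + δ)_V) ]^1.8519.
s_E/(n + δ)_E = 0.25/0.050 = 5.0000; s_V/(n + δ)_V = 0.45/0.050 = 9.0000.
Ratio = (5.0000/9.0000)^1.8519 = 0.5556^1.8519 ≈ 0.3368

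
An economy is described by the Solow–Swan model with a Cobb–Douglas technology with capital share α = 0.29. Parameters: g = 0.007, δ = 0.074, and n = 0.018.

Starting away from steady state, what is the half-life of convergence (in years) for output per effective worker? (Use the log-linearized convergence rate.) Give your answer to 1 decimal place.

t_½ ≈ 9.9 years

Near the steady state the convergence rate is λ = (1 − α)(n + g + δ).
λ = (1 − 0.29) × 0.099 = 0.71 × 0.099 = 0.07029
Half-life = ln 2 / λ = 0.6931 / 0.07029 ≈ 9.86 years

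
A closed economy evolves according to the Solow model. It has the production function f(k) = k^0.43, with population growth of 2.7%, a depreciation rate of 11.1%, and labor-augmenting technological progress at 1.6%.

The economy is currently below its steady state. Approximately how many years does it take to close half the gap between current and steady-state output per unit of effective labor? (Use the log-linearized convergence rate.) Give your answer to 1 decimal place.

half-life ≈ 7.9 years

Near the steady state the convergence rate is λ = (1 − α)(n + g + δ).
λ = (1 − 0.43) × 0.154 = 0.57 × 0.154 = 0.08778
Half-life = ln 2 / λ = 0.6931 / 0.08778 ≈ 7.90 years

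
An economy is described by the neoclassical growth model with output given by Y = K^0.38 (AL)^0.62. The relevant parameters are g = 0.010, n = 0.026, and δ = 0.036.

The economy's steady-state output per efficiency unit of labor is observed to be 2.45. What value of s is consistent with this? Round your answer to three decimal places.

In steady state, investment equals break-even investment: s·k^α = (n + g + δ)·k.
Since y* = [s/(n + g + δ)]^(α/(1−α)), we have s/(n + g + δ) = (y*)^((1−α)/α) = 2.45^1.6316 = 4.3148.
Therefore s = 4.3148 × (n + g + δ) = 4.3148 × 0.072 = 0.3107.

s ≈ 0.311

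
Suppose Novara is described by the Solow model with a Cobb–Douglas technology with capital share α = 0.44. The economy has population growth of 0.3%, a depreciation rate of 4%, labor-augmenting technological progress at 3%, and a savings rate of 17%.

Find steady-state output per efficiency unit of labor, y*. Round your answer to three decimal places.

At the steady state, Δk = 0, so s·k^α = (n + g + δ)·k.
Dividing both sides by k: k^(1−α) = s / (n + g + δ).
k^0.56 = 0.17 / (0.003 + 0.030 + 0.040) = 0.17 / 0.073 = 2.3288
k* = 2.3288^(1/0.56) ≈ 4.5247
y* = (k*)^α = 4.5247^0.44 ≈ 1.9429

y* = 1.943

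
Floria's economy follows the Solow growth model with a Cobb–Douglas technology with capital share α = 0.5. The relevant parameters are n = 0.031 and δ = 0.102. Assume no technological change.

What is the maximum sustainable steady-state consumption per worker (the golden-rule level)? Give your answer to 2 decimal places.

At the golden rule, f'(k) = n + δ, so α·k^(α−1) = n + δ and k_gold = (α/(n + δ))^(1/(1−α)).
k_gold = (0.5/0.133)^(1/0.5) = 3.7594^2 ≈ 14.1331
c_gold = f(k_gold) − (n + δ)·k_gold = 3.7594 − 0.133×14.1331 ≈ 1.8797

c_gold ≈ 1.88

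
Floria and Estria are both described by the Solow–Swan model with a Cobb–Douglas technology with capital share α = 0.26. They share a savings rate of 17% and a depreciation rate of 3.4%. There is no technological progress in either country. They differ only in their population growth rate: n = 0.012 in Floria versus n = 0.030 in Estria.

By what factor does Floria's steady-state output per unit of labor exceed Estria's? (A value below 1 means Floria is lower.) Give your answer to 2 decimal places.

ratio ≈ 1.12

Steady-state y* = [s/(n + δ)]^(α/(1−α)), so the ratio is [ (s_F/(n + δ)_F) / (s_E/(n + δ)_E) ]^0.3514.
s_F/(n + δ)_F = 0.17/0.046 = 3.6957; s_E/(n + δ)_E = 0.17/0.064 = 2.6563.
Ratio = (3.6957/2.6563)^0.3514 = 1.3913^0.3514 ≈ 1.1230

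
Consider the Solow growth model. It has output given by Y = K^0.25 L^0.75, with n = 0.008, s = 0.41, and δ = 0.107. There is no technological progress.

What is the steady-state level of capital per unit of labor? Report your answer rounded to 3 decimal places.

At the steady state, Δk = 0, so s·k^α = (n + δ)·k.
Rearranging, k^(1−α) = s / (n + δ).
k^0.75 = 0.41 / (0.008 + 0.107) = 0.41 / 0.115 = 3.5652
k* = 3.5652^(1/0.75) ≈ 5.4464

k* = 5.446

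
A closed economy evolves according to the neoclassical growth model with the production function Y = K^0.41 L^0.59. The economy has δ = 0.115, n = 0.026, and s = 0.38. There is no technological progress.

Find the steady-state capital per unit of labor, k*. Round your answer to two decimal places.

In steady state, investment equals break-even investment: s·k^α = (n + δ)·k.
Dividing both sides by k: k^(1−α) = s / (n + δ).
k^0.59 = 0.38 / (0.026 + 0.115) = 0.38 / 0.141 = 2.6950
k* = 2.6950^(1/0.59) ≈ 5.3674

k* = 5.37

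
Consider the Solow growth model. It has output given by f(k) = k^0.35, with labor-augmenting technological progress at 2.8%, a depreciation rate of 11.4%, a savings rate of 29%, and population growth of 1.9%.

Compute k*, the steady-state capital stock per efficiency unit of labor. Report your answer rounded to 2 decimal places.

In steady state, investment equals break-even investment: s·k^α = (n + g + δ)·k.
Dividing both sides by k: k^(1−α) = s / (n + g + δ).
k^0.65 = 0.29 / (0.019 + 0.028 + 0.114) = 0.29 / 0.161 = 1.8012
k* = 1.8012^(1/0.65) ≈ 2.4727

k* ≈ 2.47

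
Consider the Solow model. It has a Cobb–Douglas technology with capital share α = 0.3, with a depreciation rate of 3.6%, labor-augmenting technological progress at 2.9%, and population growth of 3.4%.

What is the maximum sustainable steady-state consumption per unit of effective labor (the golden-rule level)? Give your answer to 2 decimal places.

c_gold ≈ 1.13

At the golden rule, f'(k) = n + g + δ, so α·k^(α−1) = n + g + δ and k_gold = (α/(n + g + δ))^(1/(1−α)).
k_gold = (0.3/0.099)^(1/0.7) = 3.0303^1.4286 ≈ 4.8736
c_gold = f(k_gold) − (n + g + δ)·k_gold = 1.6083 − 0.099×4.8736 ≈ 1.1258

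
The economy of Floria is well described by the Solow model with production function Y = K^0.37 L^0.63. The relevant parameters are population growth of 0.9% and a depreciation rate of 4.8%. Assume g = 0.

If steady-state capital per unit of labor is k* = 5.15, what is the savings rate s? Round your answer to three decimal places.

s ≈ 0.160

In steady state, investment equals break-even investment: s·k^α = (n + δ)·k.
So s / (n + δ) = (k*)^(1−α) = 5.15^0.63 = 2.8083.
Therefore s = 2.8083 × (n + δ) = 2.8083 × 0.057 = 0.1601.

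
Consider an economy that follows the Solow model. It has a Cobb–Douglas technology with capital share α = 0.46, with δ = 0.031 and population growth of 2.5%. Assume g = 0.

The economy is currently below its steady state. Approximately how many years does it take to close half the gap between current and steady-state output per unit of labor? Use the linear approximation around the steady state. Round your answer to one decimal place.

Near the steady state the convergence rate is λ = (1 − α)(n + δ).
λ = (1 − 0.46) × 0.056 = 0.54 × 0.056 = 0.03024
Half-life = ln 2 / λ = 0.6931 / 0.03024 ≈ 22.92 years

half-life ≈ 22.9 years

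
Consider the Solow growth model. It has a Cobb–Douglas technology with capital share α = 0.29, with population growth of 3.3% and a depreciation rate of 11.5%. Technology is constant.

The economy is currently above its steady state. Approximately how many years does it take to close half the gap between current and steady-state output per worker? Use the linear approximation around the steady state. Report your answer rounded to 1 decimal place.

half-life ≈ 6.6 years

Near the steady state the convergence rate is λ = (1 − α)(n + δ).
λ = (1 − 0.29) × 0.148 = 0.71 × 0.148 = 0.10508
Half-life = ln 2 / λ = 0.6931 / 0.10508 ≈ 6.60 years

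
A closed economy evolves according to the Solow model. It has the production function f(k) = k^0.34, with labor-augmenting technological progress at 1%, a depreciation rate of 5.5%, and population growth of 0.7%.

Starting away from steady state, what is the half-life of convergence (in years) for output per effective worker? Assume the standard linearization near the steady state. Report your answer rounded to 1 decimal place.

Near the steady state the convergence rate is λ = (1 − α)(n + g + δ).
λ = (1 − 0.34) × 0.072 = 0.66 × 0.072 = 0.04752
Half-life = ln 2 / λ = 0.6931 / 0.04752 ≈ 14.59 years

about 14.6 years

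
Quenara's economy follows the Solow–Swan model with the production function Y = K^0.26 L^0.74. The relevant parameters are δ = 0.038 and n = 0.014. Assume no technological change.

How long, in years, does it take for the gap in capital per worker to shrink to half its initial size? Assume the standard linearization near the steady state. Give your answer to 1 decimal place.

about 18.0 years

Near the steady state the convergence rate is λ = (1 − α)(n + δ).
λ = (1 − 0.26) × 0.052 = 0.74 × 0.052 = 0.03848
Half-life = ln 2 / λ = 0.6931 / 0.03848 ≈ 18.01 years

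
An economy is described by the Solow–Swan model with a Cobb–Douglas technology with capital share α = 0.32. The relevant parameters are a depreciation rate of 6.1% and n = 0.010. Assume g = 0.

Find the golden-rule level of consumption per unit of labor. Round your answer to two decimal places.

c_gold ≈ 1.38

At the golden rule, f'(k) = n + δ, so α·k^(α−1) = n + δ and k_gold = (α/(n + δ))^(1/(1−α)).
k_gold = (0.32/0.071)^(1/0.68) = 4.5070^1.4706 ≈ 9.1539
c_gold = f(k_gold) − (n + δ)·k_gold = 2.0310 − 0.071×9.1539 ≈ 1.3811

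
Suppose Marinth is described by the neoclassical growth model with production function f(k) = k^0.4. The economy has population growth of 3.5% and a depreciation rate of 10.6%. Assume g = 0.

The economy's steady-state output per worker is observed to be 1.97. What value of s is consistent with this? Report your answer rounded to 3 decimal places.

Steady state requires s·f(k) = (n + δ)·k, i.e. s·k^α = (n + δ)·k.
Since y* = [s/(n + δ)]^(α/(1−α)), we have s/(n + δ) = (y*)^((1−α)/α) = 1.97^1.5 = 2.7650.
Therefore s = 2.7650 × (n + δ) = 2.7650 × 0.141 = 0.3899.

s ≈ 0.390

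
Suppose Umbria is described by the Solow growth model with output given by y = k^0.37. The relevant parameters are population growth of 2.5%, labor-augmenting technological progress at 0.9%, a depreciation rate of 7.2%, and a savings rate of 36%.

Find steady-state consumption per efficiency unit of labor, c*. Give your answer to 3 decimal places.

Steady state requires s·f(k) = (n + g + δ)·k, i.e. s·k^α = (n + g + δ)·k.
Rearranging, k^(1−α) = s / (n + g + δ).
k^0.63 = 0.36 / (0.025 + 0.009 + 0.072) = 0.36 / 0.106 = 3.3962
k* = 3.3962^(1/0.63) ≈ 6.9638
y* = (k*)^α = 6.9638^0.37 ≈ 2.0505
c* = (1 − s)·y* = (1 − 0.36) × 2.0505 ≈ 1.3123

c* ≈ 1.312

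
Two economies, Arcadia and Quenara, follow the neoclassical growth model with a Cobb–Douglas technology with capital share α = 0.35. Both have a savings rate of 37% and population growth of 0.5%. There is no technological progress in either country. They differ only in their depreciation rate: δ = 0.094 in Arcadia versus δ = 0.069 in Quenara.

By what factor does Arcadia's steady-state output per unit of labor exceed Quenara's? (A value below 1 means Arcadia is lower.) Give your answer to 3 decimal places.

Steady-state y* = [s/(n + δ)]^(α/(1−α)), so the ratio is [ (s_A/(n + δ)_A) / (s_Q/(n + δ)_Q) ]^0.5385.
s_A/(n + δ)_A = 0.37/0.099 = 3.7374; s_Q/(n + δ)_Q = 0.37/0.074 = 5.0000.
Ratio = (3.7374/5.0000)^0.5385 = 0.7475^0.5385 ≈ 0.8549

y*_A / y*_Q ≈ 0.855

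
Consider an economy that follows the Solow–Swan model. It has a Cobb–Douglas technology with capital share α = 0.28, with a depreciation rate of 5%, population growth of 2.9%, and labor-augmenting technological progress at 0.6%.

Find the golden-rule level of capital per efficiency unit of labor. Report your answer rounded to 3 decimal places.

The golden rule sets f'(k) = n + g + δ, i.e. α·k^(α−1) = n + g + δ.
So k^(1−α) = α / (n + g + δ) = 0.28 / 0.085 = 3.2941.
k_gold = 3.2941^(1/0.72) ≈ 5.2370

k_gold ≈ 5.237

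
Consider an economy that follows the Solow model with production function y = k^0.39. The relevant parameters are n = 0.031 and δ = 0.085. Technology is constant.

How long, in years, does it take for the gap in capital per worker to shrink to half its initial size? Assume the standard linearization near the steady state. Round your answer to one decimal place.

about 9.8 years

Near the steady state the convergence rate is λ = (1 − α)(n + δ).
λ = (1 − 0.39) × 0.116 = 0.61 × 0.116 = 0.07076
Half-life = ln 2 / λ = 0.6931 / 0.07076 ≈ 9.80 years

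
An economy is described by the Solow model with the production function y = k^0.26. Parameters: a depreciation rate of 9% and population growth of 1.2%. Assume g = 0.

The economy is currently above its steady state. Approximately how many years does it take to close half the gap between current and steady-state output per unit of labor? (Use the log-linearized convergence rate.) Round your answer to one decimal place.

Near the steady state the convergence rate is λ = (1 − α)(n + δ).
λ = (1 − 0.26) × 0.102 = 0.74 × 0.102 = 0.07548
Half-life = ln 2 / λ = 0.6931 / 0.07548 ≈ 9.18 years

t_½ ≈ 9.2 years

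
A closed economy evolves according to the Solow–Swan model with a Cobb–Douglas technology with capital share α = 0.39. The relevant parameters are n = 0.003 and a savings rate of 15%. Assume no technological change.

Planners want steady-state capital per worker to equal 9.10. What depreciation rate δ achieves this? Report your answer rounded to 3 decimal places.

δ ≈ 0.036

Steady state requires s·f(k) = (n + δ)·k, i.e. s·k^α = (n + δ)·k.
So s / (n + δ) = (k*)^(1−α) = 9.10^0.61 = 3.8461.
Therefore n + δ = s / 3.8461 = 0.15 / 3.8461 = 0.0390, so δ = 0.0390 − 0.003 = 0.0360.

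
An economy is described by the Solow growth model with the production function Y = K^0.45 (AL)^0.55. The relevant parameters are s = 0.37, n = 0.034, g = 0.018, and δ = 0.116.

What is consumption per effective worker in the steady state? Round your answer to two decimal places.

c* = 1.20

In steady state, investment equals break-even investment: s·k^α = (n + g + δ)·k.
Dividing both sides by k: k^(1−α) = s / (n + g + δ).
k^0.55 = 0.37 / (0.034 + 0.018 + 0.116) = 0.37 / 0.168 = 2.2024
k* = 2.2024^(1/0.55) ≈ 4.2019
y* = (k*)^α = 4.2019^0.45 ≈ 1.9079
c* = (1 − s)·y* = (1 − 0.37) × 1.9079 ≈ 1.2020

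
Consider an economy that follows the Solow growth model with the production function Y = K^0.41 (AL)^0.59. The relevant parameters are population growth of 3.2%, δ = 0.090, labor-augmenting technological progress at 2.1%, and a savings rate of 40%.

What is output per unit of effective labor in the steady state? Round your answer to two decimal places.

y* ≈ 2.04

Steady state requires s·f(k) = (n + g + δ)·k, i.e. s·k^α = (n + g + δ)·k.
Dividing both sides by k: k^(1−α) = s / (n + g + δ).
k^0.59 = 0.40 / (0.032 + 0.021 + 0.090) = 0.40 / 0.143 = 2.7972
k* = 2.7972^(1/0.59) ≈ 5.7169
y* = (k*)^α = 5.7169^0.41 ≈ 2.0438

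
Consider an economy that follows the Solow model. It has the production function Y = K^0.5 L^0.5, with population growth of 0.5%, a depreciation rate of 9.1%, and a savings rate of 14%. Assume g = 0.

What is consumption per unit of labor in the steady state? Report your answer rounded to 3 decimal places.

c* = 1.254

At the steady state, Δk = 0, so s·k^α = (n + δ)·k.
Rearranging, k^(1−α) = s / (n + δ).
k^0.5 = 0.14 / (0.005 + 0.091) = 0.14 / 0.096 = 1.4583
k* = 1.4583^(1/0.5) ≈ 2.1266
y* = (k*)^α = 2.1266^0.5 ≈ 1.4583
c* = (1 − s)·y* = (1 − 0.14) × 1.4583 ≈ 1.2541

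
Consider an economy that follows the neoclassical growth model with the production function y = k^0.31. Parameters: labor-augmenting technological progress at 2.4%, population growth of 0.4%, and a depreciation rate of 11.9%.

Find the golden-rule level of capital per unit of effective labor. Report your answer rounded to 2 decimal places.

The golden rule sets f'(k) = n + g + δ, i.e. α·k^(α−1) = n + g + δ.
So k^(1−α) = α / (n + g + δ) = 0.31 / 0.147 = 2.1088.
k_gold = 2.1088^(1/0.69) ≈ 2.9486

k_gold ≈ 2.95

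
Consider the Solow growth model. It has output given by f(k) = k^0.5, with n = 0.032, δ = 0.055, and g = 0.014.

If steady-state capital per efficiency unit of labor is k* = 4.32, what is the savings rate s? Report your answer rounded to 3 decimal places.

s ≈ 0.210

At the steady state, Δk = 0, so s·k^α = (n + g + δ)·k.
So s / (n + g + δ) = (k*)^(1−α) = 4.32^0.5 = 2.0785.
Therefore s = 2.0785 × (n + g + δ) = 2.0785 × 0.101 = 0.2099.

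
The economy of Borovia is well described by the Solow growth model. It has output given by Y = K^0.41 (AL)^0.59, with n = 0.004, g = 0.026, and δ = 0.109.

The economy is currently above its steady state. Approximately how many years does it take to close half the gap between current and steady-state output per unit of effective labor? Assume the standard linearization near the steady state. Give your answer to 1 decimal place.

about 8.5 years

Near the steady state the convergence rate is λ = (1 − α)(n + g + δ).
λ = (1 − 0.41) × 0.139 = 0.59 × 0.139 = 0.08201
Half-life = ln 2 / λ = 0.6931 / 0.08201 ≈ 8.45 years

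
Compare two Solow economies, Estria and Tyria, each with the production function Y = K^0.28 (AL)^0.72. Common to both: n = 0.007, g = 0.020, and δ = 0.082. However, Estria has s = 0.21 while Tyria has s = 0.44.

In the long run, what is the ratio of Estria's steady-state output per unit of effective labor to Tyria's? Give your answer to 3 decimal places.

Steady-state y* = [s/(n + g + δ)]^(α/(1−α)), so the ratio is [ (s_E/(n + g + δ)_E) / (s_T/(n + g + δ)_T) ]^0.3889.
s_E/(n + g + δ)_E = 0.21/0.109 = 1.9266; s_T/(n + g + δ)_T = 0.44/0.109 = 4.0367.
Ratio = (1.9266/4.0367)^0.3889 = 0.4773^0.3889 ≈ 0.7500

ratio ≈ 0.750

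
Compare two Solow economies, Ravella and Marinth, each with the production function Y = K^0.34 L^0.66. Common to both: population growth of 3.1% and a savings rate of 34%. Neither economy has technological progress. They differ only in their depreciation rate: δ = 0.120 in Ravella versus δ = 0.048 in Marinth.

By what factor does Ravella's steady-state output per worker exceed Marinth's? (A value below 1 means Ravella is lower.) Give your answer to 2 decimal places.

y*_R / y*_M ≈ 0.72

Steady-state y* = [s/(n + δ)]^(α/(1−α)), so the ratio is [ (s_R/(n + δ)_R) / (s_M/(n + δ)_M) ]^0.5152.
s_R/(n + δ)_R = 0.34/0.151 = 2.2517; s_M/(n + δ)_M = 0.34/0.079 = 4.3038.
Ratio = (2.2517/4.3038)^0.5152 = 0.5232^0.5152 ≈ 0.7162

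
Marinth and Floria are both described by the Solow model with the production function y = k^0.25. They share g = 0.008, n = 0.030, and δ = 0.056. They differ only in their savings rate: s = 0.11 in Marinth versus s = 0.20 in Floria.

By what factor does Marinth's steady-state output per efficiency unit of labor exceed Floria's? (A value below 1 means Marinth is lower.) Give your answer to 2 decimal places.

Steady-state y* = [s/(n + g + δ)]^(α/(1−α)), so the ratio is [ (s_M/(n + g + δ)_M) / (s_F/(n + g + δ)_F) ]^0.3333.
s_M/(n + g + δ)_M = 0.11/0.094 = 1.1702; s_F/(n + g + δ)_F = 0.20/0.094 = 2.1277.
Ratio = (1.1702/2.1277)^0.3333 = 0.5500^0.3333 ≈ 0.8193

y*_M / y*_F ≈ 0.82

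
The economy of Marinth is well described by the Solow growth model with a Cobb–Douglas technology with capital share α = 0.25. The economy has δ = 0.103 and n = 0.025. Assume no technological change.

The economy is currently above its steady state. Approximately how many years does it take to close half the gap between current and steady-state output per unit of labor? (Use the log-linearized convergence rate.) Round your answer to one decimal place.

t_½ ≈ 7.2 years

Near the steady state the convergence rate is λ = (1 − α)(n + δ).
λ = (1 − 0.25) × 0.128 = 0.75 × 0.128 = 0.0960
Half-life = ln 2 / λ = 0.6931 / 0.0960 ≈ 7.22 years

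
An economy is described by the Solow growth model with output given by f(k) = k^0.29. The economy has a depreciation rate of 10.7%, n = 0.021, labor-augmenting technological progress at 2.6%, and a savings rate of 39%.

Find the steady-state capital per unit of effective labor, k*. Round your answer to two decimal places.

Steady state requires s·f(k) = (n + g + δ)·k, i.e. s·k^α = (n + g + δ)·k.
Dividing both sides by k: k^(1−α) = s / (n + g + δ).
k^0.71 = 0.39 / (0.021 + 0.026 + 0.107) = 0.39 / 0.154 = 2.5325
k* = 2.5325^(1/0.71) ≈ 3.7015

k* = 3.70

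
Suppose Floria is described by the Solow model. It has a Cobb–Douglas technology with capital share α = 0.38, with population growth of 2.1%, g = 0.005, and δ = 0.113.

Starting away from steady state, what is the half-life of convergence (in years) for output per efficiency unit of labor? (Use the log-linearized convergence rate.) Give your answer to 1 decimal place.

about 8.0 years

Near the steady state the convergence rate is λ = (1 − α)(n + g + δ).
λ = (1 − 0.38) × 0.139 = 0.62 × 0.139 = 0.08618
Half-life = ln 2 / λ = 0.6931 / 0.08618 ≈ 8.04 years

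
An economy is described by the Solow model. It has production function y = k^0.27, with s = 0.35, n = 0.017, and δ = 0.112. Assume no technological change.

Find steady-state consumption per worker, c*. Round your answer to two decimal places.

In steady state, investment equals break-even investment: s·k^α = (n + δ)·k.
Rearranging, k^(1−α) = s / (n + δ).
k^0.73 = 0.35 / (0.017 + 0.112) = 0.35 / 0.129 = 2.7132
k* = 2.7132^(1/0.73) ≈ 3.9247
y* = (k*)^α = 3.9247^0.27 ≈ 1.4465
c* = (1 − s)·y* = (1 − 0.35) × 1.4465 ≈ 0.9402

c* ≈ 0.94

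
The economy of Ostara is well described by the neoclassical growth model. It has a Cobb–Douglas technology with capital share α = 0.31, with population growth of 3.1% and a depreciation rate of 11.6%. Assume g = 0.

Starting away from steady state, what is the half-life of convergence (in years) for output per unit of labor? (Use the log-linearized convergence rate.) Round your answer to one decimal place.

Near the steady state the convergence rate is λ = (1 − α)(n + δ).
λ = (1 − 0.31) × 0.147 = 0.69 × 0.147 = 0.10143
Half-life = ln 2 / λ = 0.6931 / 0.10143 ≈ 6.83 years

t_½ ≈ 6.8 years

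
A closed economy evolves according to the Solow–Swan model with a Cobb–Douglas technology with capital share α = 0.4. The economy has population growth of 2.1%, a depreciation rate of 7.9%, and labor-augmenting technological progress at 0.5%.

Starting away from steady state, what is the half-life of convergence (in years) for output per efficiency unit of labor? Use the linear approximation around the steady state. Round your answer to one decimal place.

Near the steady state the convergence rate is λ = (1 − α)(n + g + δ).
λ = (1 − 0.4) × 0.105 = 0.6 × 0.105 = 0.0630
Half-life = ln 2 / λ = 0.6931 / 0.0630 ≈ 11.00 years

t_½ ≈ 11.0 years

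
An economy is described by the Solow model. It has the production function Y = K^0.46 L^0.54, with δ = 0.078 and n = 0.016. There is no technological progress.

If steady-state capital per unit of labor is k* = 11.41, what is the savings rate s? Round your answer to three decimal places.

Steady state requires s·f(k) = (n + δ)·k, i.e. s·k^α = (n + δ)·k.
So s / (n + δ) = (k*)^(1−α) = 11.41^0.54 = 3.7234.
Therefore s = 3.7234 × (n + δ) = 3.7234 × 0.094 = 0.3500.

s ≈ 0.350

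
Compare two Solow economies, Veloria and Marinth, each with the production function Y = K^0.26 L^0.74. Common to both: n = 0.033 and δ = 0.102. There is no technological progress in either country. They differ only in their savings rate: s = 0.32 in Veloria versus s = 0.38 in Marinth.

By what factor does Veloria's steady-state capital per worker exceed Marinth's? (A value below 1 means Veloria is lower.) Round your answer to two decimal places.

ratio ≈ 0.79

Steady-state k* = [s/(n + δ)]^(1/(1−α)), so the ratio is [ (s_V/(n + δ)_V) / (s_M/(n + δ)_M) ]^1.3514.
s_V/(n + δ)_V = 0.32/0.135 = 2.3704; s_M/(n + δ)_M = 0.38/0.135 = 2.8148.
Ratio = (2.3704/2.8148)^1.3514 = 0.8421^1.3514 ≈ 0.7928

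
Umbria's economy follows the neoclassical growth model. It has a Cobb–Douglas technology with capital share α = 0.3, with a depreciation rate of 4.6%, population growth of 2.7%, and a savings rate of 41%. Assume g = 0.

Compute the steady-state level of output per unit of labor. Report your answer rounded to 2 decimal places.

At the steady state, Δk = 0, so s·k^α = (n + δ)·k.
Rearranging, k^(1−α) = s / (n + δ).
k^0.7 = 0.41 / (0.027 + 0.046) = 0.41 / 0.073 = 5.6164
k* = 5.6164^(1/0.7) ≈ 11.7667
y* = (k*)^α = 11.7667^0.3 ≈ 2.0951

y* ≈ 2.10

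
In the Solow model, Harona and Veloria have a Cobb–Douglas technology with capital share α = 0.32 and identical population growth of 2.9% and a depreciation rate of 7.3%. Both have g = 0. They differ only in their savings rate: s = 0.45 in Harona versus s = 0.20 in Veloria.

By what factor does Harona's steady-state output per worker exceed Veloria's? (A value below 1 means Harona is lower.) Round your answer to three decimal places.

Steady-state y* = [s/(n + δ)]^(α/(1−α)), so the ratio is [ (s_H/(n + δ)_H) / (s_V/(n + δ)_V) ]^0.4706.
s_H/(n + δ)_H = 0.45/0.102 = 4.4118; s_V/(n + δ)_V = 0.20/0.102 = 1.9608.
Ratio = (4.4118/1.9608)^0.4706 = 2.2500^0.4706 ≈ 1.4647

y*_H / y*_V ≈ 1.465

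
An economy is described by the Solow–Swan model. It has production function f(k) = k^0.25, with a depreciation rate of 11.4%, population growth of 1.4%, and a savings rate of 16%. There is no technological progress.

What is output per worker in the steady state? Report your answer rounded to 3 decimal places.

y* ≈ 1.077

Steady state requires s·f(k) = (n + δ)·k, i.e. s·k^α = (n + δ)·k.
Dividing both sides by k: k^(1−α) = s / (n + δ).
k^0.75 = 0.16 / (0.014 + 0.114) = 0.16 / 0.128 = 1.2500
k* = 1.2500^(1/0.75) ≈ 1.3465
y* = (k*)^α = 1.3465^0.25 ≈ 1.0772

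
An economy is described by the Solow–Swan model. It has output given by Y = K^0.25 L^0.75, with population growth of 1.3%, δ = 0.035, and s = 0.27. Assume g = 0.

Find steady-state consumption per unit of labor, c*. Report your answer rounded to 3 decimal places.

Steady state requires s·f(k) = (n + δ)·k, i.e. s·k^α = (n + δ)·k.
Rearranging, k^(1−α) = s / (n + δ).
k^0.75 = 0.27 / (0.013 + 0.035) = 0.27 / 0.048 = 5.6250
k* = 5.6250^(1/0.75) ≈ 10.0038
y* = (k*)^α = 10.0038^0.25 ≈ 1.7784
c* = (1 − s)·y* = (1 − 0.27) × 1.7784 ≈ 1.2982

c* = 1.298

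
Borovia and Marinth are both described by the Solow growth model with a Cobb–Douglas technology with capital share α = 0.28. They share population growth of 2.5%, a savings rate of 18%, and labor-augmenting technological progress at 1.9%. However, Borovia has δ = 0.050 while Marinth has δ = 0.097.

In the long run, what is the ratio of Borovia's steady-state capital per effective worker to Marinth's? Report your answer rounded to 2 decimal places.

k*_B / k*_M ≈ 1.76

Steady-state k* = [s/(n + g + δ)]^(1/(1−α)), so the ratio is [ (s_B/(n + g + δ)_B) / (s_M/(n + g + δ)_M) ]^1.3889.
s_B/(n + g + δ)_B = 0.18/0.094 = 1.9149; s_M/(n + g + δ)_M = 0.18/0.141 = 1.2766.
Ratio = (1.9149/1.2766)^1.3889 = 1.5000^1.3889 ≈ 1.7562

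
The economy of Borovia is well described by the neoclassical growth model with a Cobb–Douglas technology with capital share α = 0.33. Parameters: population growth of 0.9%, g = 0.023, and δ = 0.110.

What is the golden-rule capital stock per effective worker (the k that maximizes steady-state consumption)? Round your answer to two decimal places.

The golden rule sets f'(k) = n + g + δ, i.e. α·k^(α−1) = n + g + δ.
So k^(1−α) = α / (n + g + δ) = 0.33 / 0.142 = 2.3239.
k_gold = 2.3239^(1/0.67) ≈ 3.5204

k_gold ≈ 3.52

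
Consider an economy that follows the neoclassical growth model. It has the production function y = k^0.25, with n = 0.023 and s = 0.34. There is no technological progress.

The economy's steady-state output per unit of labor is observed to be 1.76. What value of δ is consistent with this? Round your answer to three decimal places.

δ ≈ 0.039

Steady state requires s·f(k) = (n + δ)·k, i.e. s·k^α = (n + δ)·k.
Since y* = [s/(n + δ)]^(α/(1−α)), we have s/(n + δ) = (y*)^((1−α)/α) = 1.76^3 = 5.4518.
Therefore n + δ = s / 5.4518 = 0.34 / 5.4518 = 0.0624, so δ = 0.0624 − 0.023 = 0.0394.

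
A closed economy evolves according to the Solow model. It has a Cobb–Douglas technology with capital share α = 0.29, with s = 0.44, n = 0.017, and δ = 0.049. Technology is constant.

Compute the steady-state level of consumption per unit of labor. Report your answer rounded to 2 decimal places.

Steady state requires s·f(k) = (n + δ)·k, i.e. s·k^α = (n + δ)·k.
Rearranging, k^(1−α) = s / (n + δ).
k^0.71 = 0.44 / (0.017 + 0.049) = 0.44 / 0.066 = 6.6667
k* = 6.6667^(1/0.71) ≈ 14.4690
y* = (k*)^α = 14.4690^0.29 ≈ 2.1703
c* = (1 − s)·y* = (1 − 0.44) × 2.1703 ≈ 1.2154

c* = 1.22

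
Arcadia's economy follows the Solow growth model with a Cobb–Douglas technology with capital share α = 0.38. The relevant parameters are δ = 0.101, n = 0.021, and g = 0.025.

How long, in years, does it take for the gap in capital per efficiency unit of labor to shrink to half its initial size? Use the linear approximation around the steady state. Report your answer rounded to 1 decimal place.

t_½ ≈ 7.6 years

Near the steady state the convergence rate is λ = (1 − α)(n + g + δ).
λ = (1 − 0.38) × 0.147 = 0.62 × 0.147 = 0.09114
Half-life = ln 2 / λ = 0.6931 / 0.09114 ≈ 7.60 years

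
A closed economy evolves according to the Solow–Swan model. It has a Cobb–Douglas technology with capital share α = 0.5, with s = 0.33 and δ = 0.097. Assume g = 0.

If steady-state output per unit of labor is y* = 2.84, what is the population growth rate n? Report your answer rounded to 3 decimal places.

At the steady state, Δk = 0, so s·k^α = (n + δ)·k.
Since y* = [s/(n + δ)]^(α/(1−α)), we have s/(n + δ) = (y*)^((1−α)/α) = 2.84^1 = 2.8400.
Therefore n + δ = s / 2.8400 = 0.33 / 2.8400 = 0.1162, so n = 0.1162 − 0.097 = 0.0192.

n ≈ 0.019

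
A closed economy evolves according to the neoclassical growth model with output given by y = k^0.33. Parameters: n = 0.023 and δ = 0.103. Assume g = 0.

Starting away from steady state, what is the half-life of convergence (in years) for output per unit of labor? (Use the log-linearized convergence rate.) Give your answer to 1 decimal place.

Near the steady state the convergence rate is λ = (1 − α)(n + δ).
λ = (1 − 0.33) × 0.126 = 0.67 × 0.126 = 0.08442
Half-life = ln 2 / λ = 0.6931 / 0.08442 ≈ 8.21 years

t_½ ≈ 8.2 years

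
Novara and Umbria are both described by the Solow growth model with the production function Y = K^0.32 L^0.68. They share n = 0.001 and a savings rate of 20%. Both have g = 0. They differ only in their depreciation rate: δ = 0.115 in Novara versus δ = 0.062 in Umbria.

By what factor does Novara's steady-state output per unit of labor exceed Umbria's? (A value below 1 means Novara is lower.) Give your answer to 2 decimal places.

y*_N / y*_U ≈ 0.75

Steady-state y* = [s/(n + δ)]^(α/(1−α)), so the ratio is [ (s_N/(n + δ)_N) / (s_U/(n + δ)_U) ]^0.4706.
s_N/(n + δ)_N = 0.20/0.116 = 1.7241; s_U/(n + δ)_U = 0.20/0.063 = 3.1746.
Ratio = (1.7241/3.1746)^0.4706 = 0.5431^0.4706 ≈ 0.7503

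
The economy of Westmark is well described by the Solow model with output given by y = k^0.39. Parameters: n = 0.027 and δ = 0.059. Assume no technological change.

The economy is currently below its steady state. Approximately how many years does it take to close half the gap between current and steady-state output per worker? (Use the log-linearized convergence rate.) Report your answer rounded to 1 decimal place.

t_½ ≈ 13.2 years

Near the steady state the convergence rate is λ = (1 − α)(n + δ).
λ = (1 − 0.39) × 0.086 = 0.61 × 0.086 = 0.05246
Half-life = ln 2 / λ = 0.6931 / 0.05246 ≈ 13.21 years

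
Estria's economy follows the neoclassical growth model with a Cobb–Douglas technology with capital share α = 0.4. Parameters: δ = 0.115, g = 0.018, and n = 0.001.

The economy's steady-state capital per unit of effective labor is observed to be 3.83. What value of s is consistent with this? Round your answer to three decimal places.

Steady state requires s·f(k) = (n + g + δ)·k, i.e. s·k^α = (n + g + δ)·k.
So s / (n + g + δ) = (k*)^(1−α) = 3.83^0.6 = 2.2383.
Therefore s = 2.2383 × (n + g + δ) = 2.2383 × 0.134 = 0.2999.

s ≈ 0.300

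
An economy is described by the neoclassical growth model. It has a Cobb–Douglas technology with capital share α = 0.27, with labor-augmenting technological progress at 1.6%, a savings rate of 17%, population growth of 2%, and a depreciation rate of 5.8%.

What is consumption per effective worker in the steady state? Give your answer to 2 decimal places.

c* = 1.03

Steady state requires s·f(k) = (n + g + δ)·k, i.e. s·k^α = (n + g + δ)·k.
Dividing both sides by k: k^(1−α) = s / (n + g + δ).
k^0.73 = 0.17 / (0.020 + 0.016 + 0.058) = 0.17 / 0.094 = 1.8085
k* = 1.8085^(1/0.73) ≈ 2.2516
y* = (k*)^α = 2.2516^0.27 ≈ 1.2450
c* = (1 − s)·y* = (1 − 0.17) × 1.2450 ≈ 1.0334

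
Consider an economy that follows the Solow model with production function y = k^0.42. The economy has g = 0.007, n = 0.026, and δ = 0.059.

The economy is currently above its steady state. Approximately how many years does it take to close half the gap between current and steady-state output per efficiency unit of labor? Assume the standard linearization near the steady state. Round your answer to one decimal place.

Near the steady state the convergence rate is λ = (1 − α)(n + g + δ).
λ = (1 − 0.42) × 0.092 = 0.58 × 0.092 = 0.05336
Half-life = ln 2 / λ = 0.6931 / 0.05336 ≈ 12.99 years

about 13.0 years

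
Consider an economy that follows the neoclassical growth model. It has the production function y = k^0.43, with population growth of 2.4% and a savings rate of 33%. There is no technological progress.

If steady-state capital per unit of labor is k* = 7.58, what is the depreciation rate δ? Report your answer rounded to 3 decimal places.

δ ≈ 0.080

At the steady state, Δk = 0, so s·k^α = (n + δ)·k.
So s / (n + δ) = (k*)^(1−α) = 7.58^0.57 = 3.1726.
Therefore n + δ = s / 3.1726 = 0.33 / 3.1726 = 0.1040, so δ = 0.1040 − 0.024 = 0.0800.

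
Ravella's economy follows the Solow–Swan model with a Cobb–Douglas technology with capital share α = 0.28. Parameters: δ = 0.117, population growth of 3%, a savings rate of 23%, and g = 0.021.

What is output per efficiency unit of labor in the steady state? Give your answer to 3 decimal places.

y* ≈ 1.130

Steady state requires s·f(k) = (n + g + δ)·k, i.e. s·k^α = (n + g + δ)·k.
Dividing both sides by k: k^(1−α) = s / (n + g + δ).
k^0.72 = 0.23 / (0.030 + 0.021 + 0.117) = 0.23 / 0.168 = 1.3690
k* = 1.3690^(1/0.72) ≈ 1.5469
y* = (k*)^α = 1.5469^0.28 ≈ 1.1299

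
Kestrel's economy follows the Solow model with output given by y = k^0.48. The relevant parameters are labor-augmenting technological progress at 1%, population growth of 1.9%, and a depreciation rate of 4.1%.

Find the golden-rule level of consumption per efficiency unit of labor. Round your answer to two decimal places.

c_gold ≈ 3.07

At the golden rule, f'(k) = n + g + δ, so α·k^(α−1) = n + g + δ and k_gold = (α/(n + g + δ))^(1/(1−α)).
k_gold = (0.48/0.070)^(1/0.52) = 6.8571^1.9231 ≈ 40.5492
c_gold = f(k_gold) − (n + g + δ)·k_gold = 5.9133 − 0.070×40.5492 ≈ 3.0749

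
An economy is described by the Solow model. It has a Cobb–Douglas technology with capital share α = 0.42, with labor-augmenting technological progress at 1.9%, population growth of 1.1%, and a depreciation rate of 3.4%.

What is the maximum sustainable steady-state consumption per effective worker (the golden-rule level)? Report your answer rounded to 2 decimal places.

At the golden rule, f'(k) = n + g + δ, so α·k^(α−1) = n + g + δ and k_gold = (α/(n + g + δ))^(1/(1−α)).
k_gold = (0.42/0.064)^(1/0.58) = 6.5625^1.7241 ≈ 25.6277
c_gold = f(k_gold) − (n + g + δ)·k_gold = 3.9053 − 0.064×25.6277 ≈ 2.2651

c_gold ≈ 2.27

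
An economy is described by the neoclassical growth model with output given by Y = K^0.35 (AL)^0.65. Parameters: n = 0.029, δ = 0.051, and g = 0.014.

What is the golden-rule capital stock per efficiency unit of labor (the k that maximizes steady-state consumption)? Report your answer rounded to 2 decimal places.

The golden rule sets f'(k) = n + g + δ, i.e. α·k^(α−1) = n + g + δ.
So k^(1−α) = α / (n + g + δ) = 0.35 / 0.094 = 3.7234.
k_gold = 3.7234^(1/0.65) ≈ 7.5573

k_gold ≈ 7.56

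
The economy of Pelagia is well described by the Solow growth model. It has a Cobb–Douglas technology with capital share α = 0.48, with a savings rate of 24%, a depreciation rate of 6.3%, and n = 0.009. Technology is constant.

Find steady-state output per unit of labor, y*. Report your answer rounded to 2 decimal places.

Steady state requires s·f(k) = (n + δ)·k, i.e. s·k^α = (n + δ)·k.
Rearranging, k^(1−α) = s / (n + δ).
k^0.52 = 0.24 / (0.009 + 0.063) = 0.24 / 0.072 = 3.3333
k* = 3.3333^(1/0.52) ≈ 10.1281
y* = (k*)^α = 10.1281^0.48 ≈ 3.0385

y* ≈ 3.04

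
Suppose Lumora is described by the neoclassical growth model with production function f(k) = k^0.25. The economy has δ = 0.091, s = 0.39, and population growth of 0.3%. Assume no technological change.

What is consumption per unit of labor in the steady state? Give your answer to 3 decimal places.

In steady state, investment equals break-even investment: s·k^α = (n + δ)·k.
Rearranging, k^(1−α) = s / (n + δ).
k^0.75 = 0.39 / (0.003 + 0.091) = 0.39 / 0.094 = 4.1489
k* = 4.1489^(1/0.75) ≈ 6.6667
y* = (k*)^α = 6.6667^0.25 ≈ 1.6069
c* = (1 − s)·y* = (1 − 0.39) × 1.6069 ≈ 0.9802

c* = 0.980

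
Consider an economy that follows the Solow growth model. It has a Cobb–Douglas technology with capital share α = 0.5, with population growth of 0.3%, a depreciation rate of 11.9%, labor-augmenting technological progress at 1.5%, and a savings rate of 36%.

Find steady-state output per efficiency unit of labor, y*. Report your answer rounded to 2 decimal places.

In steady state, investment equals break-even investment: s·k^α = (n + g + δ)·k.
Dividing both sides by k: k^(1−α) = s / (n + g + δ).
k^0.5 = 0.36 / (0.003 + 0.015 + 0.119) = 0.36 / 0.137 = 2.6277
k* = 2.6277^(1/0.5) ≈ 6.9048
y* = (k*)^α = 6.9048^0.5 ≈ 2.6277

y* = 2.63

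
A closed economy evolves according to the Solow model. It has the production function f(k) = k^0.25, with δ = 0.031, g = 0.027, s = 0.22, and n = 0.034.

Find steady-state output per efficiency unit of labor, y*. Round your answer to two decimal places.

y* = 1.34

At the steady state, Δk = 0, so s·k^α = (n + g + δ)·k.
Rearranging, k^(1−α) = s / (n + g + δ).
k^0.75 = 0.22 / (0.034 + 0.027 + 0.031) = 0.22 / 0.092 = 2.3913
k* = 2.3913^(1/0.75) ≈ 3.1978
y* = (k*)^α = 3.1978^0.25 ≈ 1.3373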